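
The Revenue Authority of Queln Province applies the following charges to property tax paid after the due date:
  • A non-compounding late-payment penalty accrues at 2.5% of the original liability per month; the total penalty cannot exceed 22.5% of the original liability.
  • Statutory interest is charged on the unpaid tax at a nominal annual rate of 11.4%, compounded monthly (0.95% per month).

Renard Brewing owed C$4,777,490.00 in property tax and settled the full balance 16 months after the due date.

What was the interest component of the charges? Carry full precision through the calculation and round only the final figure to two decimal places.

Interest: C$4,777,490.00 × ((1 + 0.0095)^16 − 1) = C$4,777,490.00 × 0.1633253… = C$780,284.9778…

C$780,284.98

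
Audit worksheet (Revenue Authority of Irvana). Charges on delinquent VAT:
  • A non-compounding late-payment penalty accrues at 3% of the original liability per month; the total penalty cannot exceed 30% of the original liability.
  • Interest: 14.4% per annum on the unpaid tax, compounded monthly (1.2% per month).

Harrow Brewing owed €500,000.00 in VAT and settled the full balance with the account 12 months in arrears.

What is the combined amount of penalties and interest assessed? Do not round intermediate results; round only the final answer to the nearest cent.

Penalty (uncapped): 12 × 3% × €500,000.00 = €180,000.00; cap = 30% × €500,000.00 = €150,000.00 → penalty = €150,000.00
Interest: €500,000.00 × ((1 + 0.012)^12 − 1) = €500,000.00 × 0.1538946… = €76,947.3121…
Penalties + interest = €150,000.0000 + €76,947.3121… = €226,947.31

€226,947.31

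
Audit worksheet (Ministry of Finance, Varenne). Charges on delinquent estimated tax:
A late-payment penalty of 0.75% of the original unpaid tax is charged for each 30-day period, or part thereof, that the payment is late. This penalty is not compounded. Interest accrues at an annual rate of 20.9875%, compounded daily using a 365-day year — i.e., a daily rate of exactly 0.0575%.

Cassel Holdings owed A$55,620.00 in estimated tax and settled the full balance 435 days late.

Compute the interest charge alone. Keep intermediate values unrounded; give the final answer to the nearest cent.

Interest: A$55,620.00 × ((1 + 0.000575)^435 − 1) = A$55,620.00 × 0.28409362… = A$15,801.2872…

A$15,801.29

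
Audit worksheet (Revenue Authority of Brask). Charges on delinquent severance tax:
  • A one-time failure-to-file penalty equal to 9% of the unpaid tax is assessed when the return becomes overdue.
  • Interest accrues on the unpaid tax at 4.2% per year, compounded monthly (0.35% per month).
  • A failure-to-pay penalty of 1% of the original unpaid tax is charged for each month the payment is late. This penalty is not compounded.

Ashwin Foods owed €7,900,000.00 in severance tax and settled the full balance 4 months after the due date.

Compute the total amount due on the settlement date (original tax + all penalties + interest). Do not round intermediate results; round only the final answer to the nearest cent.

€9,038,182.01

Failure-to-file penalty: 9% × €7,900,000.00 = €711,000.00
Failure-to-pay penalty: 4 × 1% × €7,900,000.00 = €316,000.00
Interest: €7,900,000.00 × ((1 + 0.0035)^4 − 1) = €7,900,000.00 × 0.0140737… = €111,182.0060…
Total = €7,900,000.00 + €1,027,000.0000 + €111,182.0060… = €9,038,182.01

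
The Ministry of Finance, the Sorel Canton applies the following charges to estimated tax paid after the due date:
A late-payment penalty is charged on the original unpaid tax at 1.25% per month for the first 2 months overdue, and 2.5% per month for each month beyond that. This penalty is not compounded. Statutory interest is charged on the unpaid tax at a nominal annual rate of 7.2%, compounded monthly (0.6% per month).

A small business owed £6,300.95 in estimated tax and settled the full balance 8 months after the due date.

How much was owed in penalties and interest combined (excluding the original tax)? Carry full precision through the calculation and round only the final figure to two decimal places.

Penalty, months 1–2: 2 × 1.25% × £6,300.95 = £157.52…
Penalty, months 3–8: 6 × 2.5% × £6,300.95 = £945.14…
Interest: £6,300.95 × ((1 + 0.006)^8 − 1) = £6,300.95 × 0.0490202… = £308.8737…
Penalties + interest = £1,102.6663… + £308.8737… = £1,411.54

£1,411.54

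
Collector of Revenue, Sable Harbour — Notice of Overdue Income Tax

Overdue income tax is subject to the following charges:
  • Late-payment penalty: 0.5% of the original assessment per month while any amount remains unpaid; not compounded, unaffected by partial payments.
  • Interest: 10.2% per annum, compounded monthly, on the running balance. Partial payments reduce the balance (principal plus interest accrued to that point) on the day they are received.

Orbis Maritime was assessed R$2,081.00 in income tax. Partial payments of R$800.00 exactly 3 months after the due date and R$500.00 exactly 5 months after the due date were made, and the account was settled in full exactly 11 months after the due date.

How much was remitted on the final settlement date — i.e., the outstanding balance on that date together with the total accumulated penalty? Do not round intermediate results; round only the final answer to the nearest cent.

R$1,016.42

Monthly rate = 10.2% ÷ 12 = 0.85%
Balance at month 3: R$2,081.0000 × (1 + 0.0085)^3 = R$2,134.5178…
After R$800.00 payment: R$2,134.5178… − R$800.00 = R$1,334.5178…
Balance at month 5: R$1,334.5178… × (1 + 0.0085)^2 = R$1,357.3011…
After R$500.00 payment: R$1,357.3011… − R$500.00 = R$857.3011…
Balance at month 11: R$857.3011… × (1 + 0.0085)^6 = R$901.9631…
Penalty: 11 × 0.5% × R$2,081.00 = R$114.46…
Final settlement = outstanding balance + penalty = R$901.9631… + R$114.46… = R$1,016.42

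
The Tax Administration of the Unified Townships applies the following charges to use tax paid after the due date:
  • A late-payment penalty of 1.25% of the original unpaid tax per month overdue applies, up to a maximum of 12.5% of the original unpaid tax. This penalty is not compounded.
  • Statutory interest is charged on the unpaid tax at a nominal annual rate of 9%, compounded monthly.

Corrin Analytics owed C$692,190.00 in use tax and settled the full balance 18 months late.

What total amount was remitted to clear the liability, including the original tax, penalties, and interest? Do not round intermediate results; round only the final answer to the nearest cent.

C$878,361.69

Penalty (uncapped): 18 × 1.25% × C$692,190.00 = C$155,742.75; cap = 12.5% × C$692,190.00 = C$86,523.75 → penalty = C$86,523.75
Interest (9%/yr ÷ 12 = 0.75%/month): C$692,190.00 × ((1 + 0.0075)^18 − 1) = C$99,647.9415…
Total = C$692,190.00 + C$86,523.7500 + C$99,647.9415… = C$878,361.69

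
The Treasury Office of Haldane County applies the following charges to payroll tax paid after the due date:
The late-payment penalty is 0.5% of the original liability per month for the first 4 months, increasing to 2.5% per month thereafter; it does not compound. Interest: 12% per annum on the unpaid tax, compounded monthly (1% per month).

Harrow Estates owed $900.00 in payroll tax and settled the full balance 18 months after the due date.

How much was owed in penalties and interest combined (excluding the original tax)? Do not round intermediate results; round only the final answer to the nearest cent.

Penalty, months 1–4: 4 × 0.5% × $900.00 = $18.00
Penalty, months 5–18: 14 × 2.5% × $900.00 = $315.00
Interest: $900.00 × ((1 + 0.01)^18 − 1) = $900.00 × 0.1961475… = $176.5327…
Penalties + interest = $333.0000 + $176.5327… = $509.53

$509.53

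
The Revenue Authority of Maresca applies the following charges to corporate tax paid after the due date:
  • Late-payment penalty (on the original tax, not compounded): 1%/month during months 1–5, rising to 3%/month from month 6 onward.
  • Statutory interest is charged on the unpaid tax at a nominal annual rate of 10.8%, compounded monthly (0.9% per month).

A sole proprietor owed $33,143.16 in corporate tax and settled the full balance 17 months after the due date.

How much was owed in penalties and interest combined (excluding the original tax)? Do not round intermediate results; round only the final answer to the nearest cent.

$19,041.66

Penalty, months 1–5: 5 × 1% × $33,143.16 = $1,657.16…
Penalty, months 6–17: 12 × 3% × $33,143.16 = $11,931.54…
Interest: $33,143.16 × ((1 + 0.009)^17 − 1) = $33,143.16 × 0.1645277… = $5,452.9681…
Penalties + interest = $13,588.6956 + $5,452.9681… = $19,041.66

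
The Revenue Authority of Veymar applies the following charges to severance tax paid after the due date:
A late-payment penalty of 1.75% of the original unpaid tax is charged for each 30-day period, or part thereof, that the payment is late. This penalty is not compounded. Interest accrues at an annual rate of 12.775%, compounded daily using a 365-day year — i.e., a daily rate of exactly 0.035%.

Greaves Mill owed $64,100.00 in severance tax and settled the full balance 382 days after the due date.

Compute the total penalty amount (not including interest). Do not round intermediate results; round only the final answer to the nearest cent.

$14,582.75

Penalty periods: ⌈382/30⌉ = 13; penalty = 13 × 1.75% × $64,100.00 = $14,582.75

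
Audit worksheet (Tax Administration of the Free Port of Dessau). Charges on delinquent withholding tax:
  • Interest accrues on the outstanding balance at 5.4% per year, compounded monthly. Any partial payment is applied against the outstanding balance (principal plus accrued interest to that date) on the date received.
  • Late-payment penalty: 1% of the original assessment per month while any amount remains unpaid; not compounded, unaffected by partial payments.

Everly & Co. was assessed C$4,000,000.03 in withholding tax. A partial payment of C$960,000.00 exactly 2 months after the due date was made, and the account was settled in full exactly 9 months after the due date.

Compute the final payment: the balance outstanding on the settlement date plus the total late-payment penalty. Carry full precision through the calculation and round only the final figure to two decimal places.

C$3,534,295.54

Monthly rate = 5.4% ÷ 12 = 0.45%
Balance at month 2: C$4,000,000.0300 × (1 + 0.0045)^2 = C$4,036,081.0303…
After C$960,000.00 payment: C$4,036,081.0303… − C$960,000.00 = C$3,076,081.0303…
Balance at month 9: C$3,076,081.0303… × (1 + 0.0045)^7 = C$3,174,295.5412…
Penalty: 9 × 1% × C$4,000,000.03 = C$360,000.00…
Final settlement = outstanding balance + penalty = C$3,174,295.5412… + C$360,000.00… = C$3,534,295.54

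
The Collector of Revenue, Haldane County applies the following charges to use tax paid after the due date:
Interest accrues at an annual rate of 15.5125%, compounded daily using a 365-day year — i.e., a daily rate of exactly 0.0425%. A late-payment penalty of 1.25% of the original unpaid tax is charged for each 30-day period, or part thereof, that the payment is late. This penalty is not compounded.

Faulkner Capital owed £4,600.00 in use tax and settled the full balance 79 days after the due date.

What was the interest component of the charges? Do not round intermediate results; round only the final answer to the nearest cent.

Interest: £4,600.00 × ((1 + 0.000425)^79 − 1) = £4,600.00 × 0.03413763… = £157.0331…

£157.03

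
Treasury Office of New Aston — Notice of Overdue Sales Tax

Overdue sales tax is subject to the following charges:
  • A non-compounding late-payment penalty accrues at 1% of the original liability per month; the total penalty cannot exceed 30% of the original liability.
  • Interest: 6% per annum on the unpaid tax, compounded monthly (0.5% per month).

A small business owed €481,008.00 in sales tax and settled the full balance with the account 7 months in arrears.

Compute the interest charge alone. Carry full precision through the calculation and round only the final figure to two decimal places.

Interest: €481,008.00 × ((1 + 0.005)^7 − 1) = €481,008.00 × 0.0355294… = €17,089.9242…

€17,089.92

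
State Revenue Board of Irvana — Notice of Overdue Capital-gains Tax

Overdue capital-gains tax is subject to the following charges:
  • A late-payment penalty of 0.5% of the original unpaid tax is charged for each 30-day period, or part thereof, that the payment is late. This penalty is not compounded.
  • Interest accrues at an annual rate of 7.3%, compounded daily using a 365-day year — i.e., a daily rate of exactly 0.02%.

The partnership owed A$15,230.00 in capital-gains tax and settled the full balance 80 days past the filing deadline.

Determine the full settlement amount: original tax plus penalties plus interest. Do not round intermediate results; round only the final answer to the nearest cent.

A$15,704.07

Penalty periods: ⌈80/30⌉ = 3; penalty = 3 × 0.5% × A$15,230.00 = A$228.45
Interest: A$15,230.00 × ((1 + 0.0002)^80 − 1) = A$15,230.00 × 0.01612706… = A$245.6151…
Total = A$15,230.00 + A$228.4500 + A$245.6151… = A$15,704.07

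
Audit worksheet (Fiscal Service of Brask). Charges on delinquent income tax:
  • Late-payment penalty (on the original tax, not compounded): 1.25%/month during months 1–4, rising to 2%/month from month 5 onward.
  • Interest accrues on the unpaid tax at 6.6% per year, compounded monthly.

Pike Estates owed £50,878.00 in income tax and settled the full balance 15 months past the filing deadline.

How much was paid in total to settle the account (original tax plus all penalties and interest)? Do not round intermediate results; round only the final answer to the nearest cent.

£68,978.01

Penalty, months 1–4: 4 × 1.25% × £50,878.00 = £2,543.90
Penalty, months 5–15: 11 × 2% × £50,878.00 = £11,193.16
Interest (6.6%/yr ÷ 12 = 0.55%/month): £50,878.00 × ((1 + 0.0055)^15 − 1) = £4,362.9521…
Total = £50,878.00 + £13,737.0600 + £4,362.9521… = £68,978.01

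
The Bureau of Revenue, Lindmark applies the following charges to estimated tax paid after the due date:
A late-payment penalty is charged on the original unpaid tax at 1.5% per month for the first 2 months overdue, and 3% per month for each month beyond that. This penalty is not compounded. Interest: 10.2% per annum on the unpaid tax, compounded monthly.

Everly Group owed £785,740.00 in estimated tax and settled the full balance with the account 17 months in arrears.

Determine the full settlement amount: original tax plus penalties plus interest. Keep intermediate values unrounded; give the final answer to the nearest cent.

£1,284,493.42

Penalty, months 1–2: 2 × 1.5% × £785,740.00 = £23,572.20
Penalty, months 3–17: 15 × 3% × £785,740.00 = £353,583.00
Interest (10.2%/yr ÷ 12 = 0.85%/month): £785,740.00 × ((1 + 0.0085)^17 − 1) = £121,598.2215…
Total = £785,740.00 + £377,155.2000 + £121,598.2215… = £1,284,493.42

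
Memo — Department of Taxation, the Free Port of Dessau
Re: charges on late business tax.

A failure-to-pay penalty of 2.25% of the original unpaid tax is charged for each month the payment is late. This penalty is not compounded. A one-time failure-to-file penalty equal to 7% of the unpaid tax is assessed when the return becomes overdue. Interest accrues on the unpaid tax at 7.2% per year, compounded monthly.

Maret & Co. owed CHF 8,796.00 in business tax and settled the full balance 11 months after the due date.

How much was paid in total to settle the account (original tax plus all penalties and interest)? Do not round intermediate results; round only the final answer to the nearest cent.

CHF 12,187.00

Failure-to-file penalty: 7% × CHF 8,796.00 = CHF 615.72
Failure-to-pay penalty: 11 × 2.25% × CHF 8,796.00 = CHF 2,177.01
Interest (7.2%/yr ÷ 12 = 0.6%/month): CHF 8,796.00 × ((1 + 0.006)^11 − 1) = CHF 598.2694…
Total = CHF 8,796.00 + CHF 2,792.7300 + CHF 598.2694… = CHF 12,187.00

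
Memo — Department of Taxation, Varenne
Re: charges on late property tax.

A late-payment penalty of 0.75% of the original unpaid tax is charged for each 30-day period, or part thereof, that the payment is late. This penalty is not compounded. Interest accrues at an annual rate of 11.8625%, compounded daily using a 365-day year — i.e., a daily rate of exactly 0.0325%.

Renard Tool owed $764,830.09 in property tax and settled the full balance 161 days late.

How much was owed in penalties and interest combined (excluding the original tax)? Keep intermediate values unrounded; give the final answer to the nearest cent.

$75,495.76

Penalty periods: ⌈161/30⌉ = 6; penalty = 6 × 0.75% × $764,830.09 = $34,417.35…
Interest: $764,830.09 × ((1 + 0.000325)^161 − 1) = $764,830.09 × 0.05370919… = $41,078.4028…
Penalties + interest = $34,417.3541… + $41,078.4028… = $75,495.76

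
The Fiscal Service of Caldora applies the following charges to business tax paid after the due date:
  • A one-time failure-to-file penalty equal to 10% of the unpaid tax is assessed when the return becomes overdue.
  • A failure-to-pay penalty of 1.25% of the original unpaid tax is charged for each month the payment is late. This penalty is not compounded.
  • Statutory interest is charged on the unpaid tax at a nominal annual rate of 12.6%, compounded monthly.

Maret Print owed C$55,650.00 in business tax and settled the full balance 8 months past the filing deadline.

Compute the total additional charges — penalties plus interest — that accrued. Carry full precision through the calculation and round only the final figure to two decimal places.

C$15,980.05

Failure-to-file penalty: 10% × C$55,650.00 = C$5,565.00
Failure-to-pay penalty: 8 × 1.25% × C$55,650.00 = C$5,565.00
Interest (12.6%/yr ÷ 12 = 1.05%/month): C$55,650.00 × ((1 + 0.0105)^8 − 1) = C$4,850.0469…
Penalties + interest = C$11,130.0000 + C$4,850.0469… = C$15,980.05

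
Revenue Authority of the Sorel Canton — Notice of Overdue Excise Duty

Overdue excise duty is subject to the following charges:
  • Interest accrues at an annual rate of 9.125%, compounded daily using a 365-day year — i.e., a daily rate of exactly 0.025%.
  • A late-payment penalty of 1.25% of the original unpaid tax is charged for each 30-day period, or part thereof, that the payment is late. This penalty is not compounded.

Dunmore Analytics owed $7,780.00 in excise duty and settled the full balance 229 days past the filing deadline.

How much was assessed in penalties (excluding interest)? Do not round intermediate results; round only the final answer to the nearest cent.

$778.00

Penalty periods: ⌈229/30⌉ = 8; penalty = 8 × 1.25% × $7,780.00 = $778.00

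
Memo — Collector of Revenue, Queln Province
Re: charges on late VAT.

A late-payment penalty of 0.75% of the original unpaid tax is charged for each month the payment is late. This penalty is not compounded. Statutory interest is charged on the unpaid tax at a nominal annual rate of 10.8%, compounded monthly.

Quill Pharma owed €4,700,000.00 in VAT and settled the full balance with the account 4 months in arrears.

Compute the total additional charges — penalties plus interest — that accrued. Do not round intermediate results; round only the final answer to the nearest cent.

Late-payment penalty: 4 × 0.75% × €4,700,000.00 = €141,000.00
Interest (10.8%/yr ÷ 12 = 0.9%/month): €4,700,000.00 × ((1 + 0.009)^4 − 1) = €171,497.9360…
Penalties + interest = €141,000.0000 + €171,497.9360… = €312,497.94

€312,497.94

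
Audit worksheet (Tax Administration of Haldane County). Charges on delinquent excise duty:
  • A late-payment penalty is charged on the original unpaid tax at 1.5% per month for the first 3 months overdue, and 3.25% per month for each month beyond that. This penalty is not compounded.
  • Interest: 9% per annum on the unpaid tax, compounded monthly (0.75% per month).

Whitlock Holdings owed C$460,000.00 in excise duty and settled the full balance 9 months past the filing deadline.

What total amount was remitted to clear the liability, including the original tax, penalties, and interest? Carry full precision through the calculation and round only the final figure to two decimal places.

Penalty, months 1–3: 3 × 1.5% × C$460,000.00 = C$20,700.00
Penalty, months 4–9: 6 × 3.25% × C$460,000.00 = C$89,700.00
Interest: C$460,000.00 × ((1 + 0.0075)^9 − 1) = C$460,000.00 × 0.0695608… = C$31,997.9860…
Total = C$460,000.00 + C$110,400.0000 + C$31,997.9860… = C$602,397.99

C$602,397.99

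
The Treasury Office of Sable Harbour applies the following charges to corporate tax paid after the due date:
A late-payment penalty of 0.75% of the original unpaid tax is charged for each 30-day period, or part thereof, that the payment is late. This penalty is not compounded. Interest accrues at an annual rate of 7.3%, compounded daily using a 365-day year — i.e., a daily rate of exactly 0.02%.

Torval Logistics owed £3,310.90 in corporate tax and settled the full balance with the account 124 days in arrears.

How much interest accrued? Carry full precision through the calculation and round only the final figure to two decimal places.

£83.13

Interest: £3,310.90 × ((1 + 0.0002)^124 − 1) = £3,310.90 × 0.02510754… = £83.1285…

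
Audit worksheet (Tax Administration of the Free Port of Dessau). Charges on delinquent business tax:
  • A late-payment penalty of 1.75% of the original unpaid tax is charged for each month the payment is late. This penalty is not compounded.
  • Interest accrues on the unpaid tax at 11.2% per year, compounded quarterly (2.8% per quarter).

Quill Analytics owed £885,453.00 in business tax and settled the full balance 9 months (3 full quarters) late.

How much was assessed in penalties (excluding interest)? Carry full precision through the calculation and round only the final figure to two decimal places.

Late-payment penalty = 1.75% × £885,453.00 × 9 mo = £139,458.85…

£139,458.85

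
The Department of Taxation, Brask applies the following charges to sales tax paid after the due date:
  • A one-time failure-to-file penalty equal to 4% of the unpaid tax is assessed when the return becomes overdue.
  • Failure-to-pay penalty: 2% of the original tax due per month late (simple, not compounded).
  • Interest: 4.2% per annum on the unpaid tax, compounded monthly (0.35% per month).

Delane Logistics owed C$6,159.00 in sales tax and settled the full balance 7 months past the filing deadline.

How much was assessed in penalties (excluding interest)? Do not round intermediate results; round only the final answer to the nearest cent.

Failure-to-file penalty: 4% × C$6,159.00 = C$246.36
Failure-to-pay penalty: 7 × 2% × C$6,159.00 = C$862.26
Total penalty = C$246.36 + C$862.26 = C$1,108.62

C$1,108.62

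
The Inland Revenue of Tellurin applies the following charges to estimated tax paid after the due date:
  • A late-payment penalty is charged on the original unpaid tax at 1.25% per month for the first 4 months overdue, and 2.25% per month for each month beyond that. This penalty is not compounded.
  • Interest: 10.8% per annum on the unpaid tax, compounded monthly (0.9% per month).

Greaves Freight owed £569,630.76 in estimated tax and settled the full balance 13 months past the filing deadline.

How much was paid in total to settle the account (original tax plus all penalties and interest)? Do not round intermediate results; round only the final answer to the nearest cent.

Penalty, months 1–4: 4 × 1.25% × £569,630.76 = £28,481.54…
Penalty, months 5–13: 9 × 2.25% × £569,630.76 = £115,350.23…
Interest: £569,630.76 × ((1 + 0.009)^13 − 1) = £569,630.76 × 0.1235313… = £70,367.2067…
Total = £569,630.76 + £143,831.7669 + £70,367.2067… = £783,829.73

£783,829.73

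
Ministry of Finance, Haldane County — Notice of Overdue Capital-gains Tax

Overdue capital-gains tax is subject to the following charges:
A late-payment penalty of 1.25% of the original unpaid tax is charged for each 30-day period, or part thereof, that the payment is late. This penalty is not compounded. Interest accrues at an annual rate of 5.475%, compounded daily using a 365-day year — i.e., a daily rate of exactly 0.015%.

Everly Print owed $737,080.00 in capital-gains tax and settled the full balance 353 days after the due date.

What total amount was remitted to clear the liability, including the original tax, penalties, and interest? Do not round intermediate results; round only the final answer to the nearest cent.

Penalty periods: ⌈353/30⌉ = 12; penalty = 12 × 1.25% × $737,080.00 = $110,562.00
Interest: $737,080.00 × ((1 + 0.00015)^353 − 1) = $737,080.00 × 0.05437274… = $40,077.0579…
Total = $737,080.00 + $110,562.0000 + $40,077.0579… = $887,719.06

$887,719.06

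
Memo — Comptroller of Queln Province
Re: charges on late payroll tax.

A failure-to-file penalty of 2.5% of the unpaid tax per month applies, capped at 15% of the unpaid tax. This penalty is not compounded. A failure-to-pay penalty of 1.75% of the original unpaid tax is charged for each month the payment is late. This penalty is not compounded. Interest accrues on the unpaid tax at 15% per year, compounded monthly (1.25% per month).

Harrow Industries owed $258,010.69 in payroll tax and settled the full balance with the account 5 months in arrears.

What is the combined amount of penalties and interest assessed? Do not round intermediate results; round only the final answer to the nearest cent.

Failure-to-file: 5 × 2.5% × $258,010.69 = $32,251.34… (under the 15% cap)
Failure-to-pay penalty = 1.75% × $258,010.69 × 5 mo = $22,575.94…
Interest: $258,010.69 × ((1 + 0.0125)^5 − 1) = $258,010.69 × 0.0640822… = $16,533.8807…
Penalties + interest = $54,827.2716… + $16,533.8807… = $71,361.15

$71,361.15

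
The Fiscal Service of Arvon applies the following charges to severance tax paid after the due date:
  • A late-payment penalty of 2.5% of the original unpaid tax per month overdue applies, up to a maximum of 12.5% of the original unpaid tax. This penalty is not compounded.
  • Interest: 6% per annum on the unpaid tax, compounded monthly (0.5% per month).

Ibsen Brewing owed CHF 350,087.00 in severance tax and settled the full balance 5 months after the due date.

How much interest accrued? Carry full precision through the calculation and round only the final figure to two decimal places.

Interest: CHF 350,087.00 × ((1 + 0.005)^5 − 1) = CHF 350,087.00 × 0.0252513… = CHF 8,840.1355…

CHF 8,840.14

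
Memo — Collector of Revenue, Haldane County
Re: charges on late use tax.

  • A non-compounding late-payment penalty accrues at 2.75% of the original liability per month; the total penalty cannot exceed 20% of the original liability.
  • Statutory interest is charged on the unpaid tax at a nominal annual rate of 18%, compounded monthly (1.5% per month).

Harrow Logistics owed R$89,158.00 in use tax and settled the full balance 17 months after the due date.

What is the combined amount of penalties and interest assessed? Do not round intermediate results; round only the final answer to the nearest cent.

Penalty (uncapped): 17 × 2.75% × R$89,158.00 = R$41,681.37…; cap = 20% × R$89,158.00 = R$17,831.60 → penalty = R$17,831.60
Interest: R$89,158.00 × ((1 + 0.015)^17 − 1) = R$89,158.00 × 0.2880203… = R$25,679.3167…
Penalties + interest = R$17,831.6000 + R$25,679.3167… = R$43,510.92

R$43,510.92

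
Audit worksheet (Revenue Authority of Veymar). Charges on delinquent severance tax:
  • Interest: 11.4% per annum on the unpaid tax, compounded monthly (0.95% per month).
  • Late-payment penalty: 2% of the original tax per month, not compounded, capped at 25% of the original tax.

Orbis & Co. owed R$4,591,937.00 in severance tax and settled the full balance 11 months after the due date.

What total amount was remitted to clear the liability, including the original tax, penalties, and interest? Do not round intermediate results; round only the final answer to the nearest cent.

Penalty: 11 × 2% × R$4,591,937.00 = R$1,010,226.14 (below the 25% cap of R$1,147,984.25)
Interest: R$4,591,937.00 × ((1 + 0.0095)^11 − 1) = R$4,591,937.00 × 0.1096079… = R$503,312.7590…
Total = R$4,591,937.00 + R$1,010,226.1400 + R$503,312.7590… = R$6,105,475.90

R$6,105,475.90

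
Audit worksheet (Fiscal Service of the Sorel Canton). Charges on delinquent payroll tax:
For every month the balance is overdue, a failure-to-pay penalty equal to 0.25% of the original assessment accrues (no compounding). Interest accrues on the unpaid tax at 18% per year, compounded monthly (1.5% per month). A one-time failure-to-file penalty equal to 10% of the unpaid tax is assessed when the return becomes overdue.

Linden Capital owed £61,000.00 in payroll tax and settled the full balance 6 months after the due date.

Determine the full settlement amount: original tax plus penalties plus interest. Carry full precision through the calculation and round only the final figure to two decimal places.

£73,715.04

Failure-to-file penalty: 10% × £61,000.00 = £6,100.00
Failure-to-pay penalty = 0.25% × £61,000.00 × 6 mo = £915.00
Interest: £61,000.00 × ((1 + 0.015)^6 − 1) = £61,000.00 × 0.0934433… = £5,700.0391…
Total = £61,000.00 + £7,015.0000 + £5,700.0391… = £73,715.04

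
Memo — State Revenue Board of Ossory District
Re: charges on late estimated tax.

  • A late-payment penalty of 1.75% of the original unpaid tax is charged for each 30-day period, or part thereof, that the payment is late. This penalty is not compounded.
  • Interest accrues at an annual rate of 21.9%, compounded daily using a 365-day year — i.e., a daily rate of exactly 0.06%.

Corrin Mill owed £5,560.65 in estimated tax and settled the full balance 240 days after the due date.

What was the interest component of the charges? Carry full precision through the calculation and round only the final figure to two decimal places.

£860.98

Interest: £5,560.65 × ((1 + 0.0006)^240 − 1) = £5,560.65 × 0.15483424… = £860.9790…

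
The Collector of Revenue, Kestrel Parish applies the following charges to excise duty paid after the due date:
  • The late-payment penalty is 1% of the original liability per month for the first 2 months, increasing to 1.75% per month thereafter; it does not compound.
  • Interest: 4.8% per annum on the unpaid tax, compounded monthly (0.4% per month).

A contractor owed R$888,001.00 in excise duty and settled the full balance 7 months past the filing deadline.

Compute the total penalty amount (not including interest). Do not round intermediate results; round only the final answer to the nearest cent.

R$95,460.11

Penalty, months 1–2: 2 × 1% × R$888,001.00 = R$17,760.02
Penalty, months 3–7: 5 × 1.75% × R$888,001.00 = R$77,700.09…
Total penalty = R$17,760.02 + R$77,700.09… = R$95,460.11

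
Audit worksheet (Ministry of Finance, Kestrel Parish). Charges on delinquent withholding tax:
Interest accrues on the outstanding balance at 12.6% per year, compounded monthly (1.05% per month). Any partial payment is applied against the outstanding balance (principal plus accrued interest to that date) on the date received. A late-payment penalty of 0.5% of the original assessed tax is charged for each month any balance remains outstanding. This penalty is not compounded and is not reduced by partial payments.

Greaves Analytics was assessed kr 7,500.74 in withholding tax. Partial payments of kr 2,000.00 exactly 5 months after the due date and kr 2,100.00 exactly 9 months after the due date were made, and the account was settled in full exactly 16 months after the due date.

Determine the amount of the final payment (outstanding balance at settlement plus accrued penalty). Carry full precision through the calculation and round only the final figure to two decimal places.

Balance at month 5: kr 7,500.7400 × (1 + 0.0105)^5 = kr 7,902.8857…
After kr 2,000.00 payment: kr 7,902.8857… − kr 2,000.00 = kr 5,902.8857…
Balance at month 9: kr 5,902.8857… × (1 + 0.0105)^4 = kr 6,154.7391…
After kr 2,100.00 payment: kr 6,154.7391… − kr 2,100.00 = kr 4,054.7391…
Balance at month 16: kr 4,054.7391… × (1 + 0.0105)^7 = kr 4,362.3161…
Penalty: 16 × 0.5% × kr 7,500.74 = kr 600.06…
Final settlement = outstanding balance + penalty = kr 4,362.3161… + kr 600.06… = kr 4,962.38

kr 4,962.38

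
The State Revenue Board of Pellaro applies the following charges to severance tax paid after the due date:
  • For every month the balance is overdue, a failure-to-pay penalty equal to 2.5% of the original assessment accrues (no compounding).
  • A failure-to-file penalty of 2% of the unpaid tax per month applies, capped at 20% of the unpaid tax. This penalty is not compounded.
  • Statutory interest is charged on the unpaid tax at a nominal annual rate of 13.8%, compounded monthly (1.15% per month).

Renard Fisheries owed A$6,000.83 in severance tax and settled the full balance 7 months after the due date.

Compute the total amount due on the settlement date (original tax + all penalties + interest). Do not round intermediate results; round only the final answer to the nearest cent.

A$8,391.15

Failure-to-file: 7 × 2% × A$6,000.83 = A$840.12… (under the 20% cap)
Failure-to-pay penalty: 7 × 2.5% × A$6,000.83 = A$1,050.15…
Interest: A$6,000.83 × ((1 + 0.0115)^7 − 1) = A$6,000.83 × 0.0833311… = A$500.0557…
Total = A$6,000.83 + A$1,890.2615… + A$500.0557… = A$8,391.15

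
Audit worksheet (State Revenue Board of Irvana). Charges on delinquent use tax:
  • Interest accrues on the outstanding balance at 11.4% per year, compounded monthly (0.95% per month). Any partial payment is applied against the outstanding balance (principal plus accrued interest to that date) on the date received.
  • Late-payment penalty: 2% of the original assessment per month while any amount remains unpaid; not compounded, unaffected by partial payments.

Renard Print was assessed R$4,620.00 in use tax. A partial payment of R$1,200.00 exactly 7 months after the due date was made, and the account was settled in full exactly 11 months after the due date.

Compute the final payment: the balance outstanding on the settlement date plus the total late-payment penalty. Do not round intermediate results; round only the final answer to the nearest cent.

R$4,896.53

Balance at month 7: R$4,620.0000 × (1 + 0.0095)^7 = R$4,936.1260…
After R$1,200.00 payment: R$4,936.1260… − R$1,200.00 = R$3,736.1260…
Balance at month 11: R$3,736.1260… × (1 + 0.0095)^4 = R$3,880.1348…
Penalty: 11 × 2% × R$4,620.00 = R$1,016.40
Final settlement = outstanding balance + penalty = R$3,880.1348… + R$1,016.40 = R$4,896.53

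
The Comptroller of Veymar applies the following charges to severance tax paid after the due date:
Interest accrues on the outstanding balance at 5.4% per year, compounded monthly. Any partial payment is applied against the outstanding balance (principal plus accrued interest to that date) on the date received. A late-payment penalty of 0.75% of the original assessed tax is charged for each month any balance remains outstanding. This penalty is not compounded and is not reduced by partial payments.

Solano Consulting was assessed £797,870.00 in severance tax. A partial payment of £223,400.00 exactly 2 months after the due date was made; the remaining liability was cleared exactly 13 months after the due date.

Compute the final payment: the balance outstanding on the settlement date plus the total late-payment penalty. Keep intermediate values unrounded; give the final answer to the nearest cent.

£688,908.48

Monthly rate = 5.4% ÷ 12 = 0.45%
Balance at month 2: £797,870.0000 × (1 + 0.0045)^2 = £805,066.9869…
After £223,400.00 payment: £805,066.9869… − £223,400.00 = £581,666.9869…
Balance at month 13: £581,666.9869… × (1 + 0.0045)^11 = £611,116.1593…
Penalty: 13 × 0.75% × £797,870.00 = £77,792.33…
Final settlement = outstanding balance + penalty = £611,116.1593… + £77,792.33… = £688,908.48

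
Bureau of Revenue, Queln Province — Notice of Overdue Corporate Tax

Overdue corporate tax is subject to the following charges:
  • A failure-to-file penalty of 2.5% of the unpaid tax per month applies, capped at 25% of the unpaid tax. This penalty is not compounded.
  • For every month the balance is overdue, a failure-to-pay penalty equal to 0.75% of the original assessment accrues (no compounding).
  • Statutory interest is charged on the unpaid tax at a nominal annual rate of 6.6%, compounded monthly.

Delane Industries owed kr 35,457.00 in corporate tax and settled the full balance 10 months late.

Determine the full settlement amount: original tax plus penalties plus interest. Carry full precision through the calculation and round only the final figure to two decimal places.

Failure-to-file: 10 × 2.5% × kr 35,457.00 = kr 8,864.25, capped at 25% × kr 35,457.00 = kr 8,864.25
Failure-to-pay penalty = 0.75% × kr 35,457.00 × 10 mo = kr 2,659.28…
Interest (6.6%/yr ÷ 12 = 0.55%/month): kr 35,457.00 × ((1 + 0.0055)^10 − 1) = kr 1,999.1156…
Total = kr 35,457.00 + kr 11,523.5250 + kr 1,999.1156… = kr 48,979.64

kr 48,979.64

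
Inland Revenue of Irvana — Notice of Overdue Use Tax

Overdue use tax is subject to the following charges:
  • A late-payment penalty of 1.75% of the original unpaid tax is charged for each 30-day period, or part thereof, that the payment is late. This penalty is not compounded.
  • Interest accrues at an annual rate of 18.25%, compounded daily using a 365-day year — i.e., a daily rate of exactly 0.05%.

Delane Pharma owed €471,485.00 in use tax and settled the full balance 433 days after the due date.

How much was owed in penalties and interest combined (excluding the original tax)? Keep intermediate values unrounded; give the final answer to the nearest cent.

€237,701.95

Penalty periods: ⌈433/30⌉ = 15; penalty = 15 × 1.75% × €471,485.00 = €123,764.81…
Interest: €471,485.00 × ((1 + 0.0005)^433 − 1) = €471,485.00 × 0.24165590… = €113,937.1326…
Penalties + interest = €123,764.8125 + €113,937.1326… = €237,701.95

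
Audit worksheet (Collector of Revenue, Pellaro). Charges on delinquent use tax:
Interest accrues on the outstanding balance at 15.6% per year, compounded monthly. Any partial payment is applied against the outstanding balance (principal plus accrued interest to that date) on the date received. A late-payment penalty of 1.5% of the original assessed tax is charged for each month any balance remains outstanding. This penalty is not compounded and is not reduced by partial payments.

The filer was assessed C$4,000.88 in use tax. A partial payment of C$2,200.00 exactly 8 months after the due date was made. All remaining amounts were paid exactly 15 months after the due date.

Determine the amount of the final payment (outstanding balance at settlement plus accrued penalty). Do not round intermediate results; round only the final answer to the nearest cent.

C$3,348.23

Monthly rate = 15.6% ÷ 12 = 1.3%
Balance at month 8: C$4,000.8800 × (1 + 0.013)^8 = C$4,436.4040…
After C$2,200.00 payment: C$4,436.4040… − C$2,200.00 = C$2,236.4040…
Balance at month 15: C$2,236.4040… × (1 + 0.013)^7 = C$2,448.0280…
Penalty: 15 × 1.5% × C$4,000.88 = C$900.20…
Final settlement = outstanding balance + penalty = C$2,448.0280… + C$900.20… = C$3,348.23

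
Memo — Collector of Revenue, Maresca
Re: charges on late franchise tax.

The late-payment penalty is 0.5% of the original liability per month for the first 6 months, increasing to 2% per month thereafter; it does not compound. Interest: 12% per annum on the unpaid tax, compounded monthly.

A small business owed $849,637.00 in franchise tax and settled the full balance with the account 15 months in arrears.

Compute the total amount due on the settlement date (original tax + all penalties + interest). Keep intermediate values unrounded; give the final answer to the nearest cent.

$1,164,825.95

Penalty, months 1–6: 6 × 0.5% × $849,637.00 = $25,489.11
Penalty, months 7–15: 9 × 2% × $849,637.00 = $152,934.66
Interest (12%/yr ÷ 12 = 1%/month): $849,637.00 × ((1 + 0.01)^15 − 1) = $136,765.1803…
Total = $849,637.00 + $178,423.7700 + $136,765.1803… = $1,164,825.95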